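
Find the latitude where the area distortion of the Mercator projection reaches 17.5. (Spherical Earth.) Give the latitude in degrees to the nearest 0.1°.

Mercator areal scale is sec²φ.
sec²φ = 17.5  ⇒  cos²φ = 0.05714  ⇒  cos φ = 0.2390.
φ = arccos(0.2390) ≈ 76.2°.

76.2°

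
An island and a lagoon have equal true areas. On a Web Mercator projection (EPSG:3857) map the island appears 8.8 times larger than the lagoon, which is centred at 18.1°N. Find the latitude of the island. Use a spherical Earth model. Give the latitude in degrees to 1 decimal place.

Mercator areal scale is sec²φ, so apparent-area ratio = sec²φ₁ / sec²φ₂ = cos²φ₂ / cos²φ₁.
cos²φ₂ / cos²φ₁ = 8.8  ⇒  cos φ₁ = cos 18.1° / √8.8 = 0.9505/2.966 = 0.3204.
φ₁ = arccos(0.3204) ≈ 71.3°.

71.3°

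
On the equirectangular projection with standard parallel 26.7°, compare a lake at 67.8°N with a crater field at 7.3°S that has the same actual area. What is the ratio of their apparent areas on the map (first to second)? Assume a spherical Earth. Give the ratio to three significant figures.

The equidistant cylindrical projection with φ₀ = 26.7° has h = 1 (meridians true) and k = cos φ₀ / cos φ along parallels.
Areal scale at 67.8°: h·k = 1.000 × 2.364 = 2.364.
Areal scale at 7.3°: h·k = 1.000 × 0.9007 = 0.9007.
Ratio = 2.364/0.9007 ≈ 2.63.

2.63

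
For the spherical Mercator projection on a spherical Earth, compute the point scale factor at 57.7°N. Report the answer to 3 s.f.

For Mercator, h = k = sec φ (a conformal cylindrical projection has a single point scale, 1/cos φ).
k = 1/cos 57.7° = 1/0.5344 = 1.871.

1.87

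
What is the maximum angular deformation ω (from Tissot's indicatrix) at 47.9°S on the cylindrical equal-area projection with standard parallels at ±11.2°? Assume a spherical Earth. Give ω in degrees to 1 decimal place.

42.6°

For cylindrical equal-area with standard parallel φ₀, h = cos φ / cos φ₀ and k = cos φ₀ / cos φ, so h·k = 1.
At 47.9°: h = 0.6834, k = 1.463; principal scales a = 1.463, b = 0.6834.
sin(ω/2) = (a − b)/(a + b) = 0.7797/2.147 = 0.3632, so ω = 2 arcsin(0.3632) ≈ 42.6°.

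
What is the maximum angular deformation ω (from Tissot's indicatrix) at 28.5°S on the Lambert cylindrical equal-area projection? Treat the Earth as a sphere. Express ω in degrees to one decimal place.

The Lambert cylindrical equal-area projection is the cylindrical equal-area projection with its standard parallel at the equator (φ₀ = 0). Cylindrical equal-area (φ₀ = 0°): h = cos φ / cos 0° along meridians, k = cos 0° / cos φ along parallels; h·k = 1.
At 28.5°: h = 0.8788, k = 1.138; principal scales a = 1.138, b = 0.8788.
sin(ω/2) = (a − b)/(a + b) = 0.2591/2.017 = 0.1285, so ω = 2 arcsin(0.1285) ≈ 14.8°.

14.8°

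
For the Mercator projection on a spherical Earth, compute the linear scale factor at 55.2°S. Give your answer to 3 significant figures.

1.75

For Mercator, h = k = sec φ (a conformal cylindrical projection has a single point scale, 1/cos φ).
k = 1/cos 55.2° = 1/0.5707 = 1.752.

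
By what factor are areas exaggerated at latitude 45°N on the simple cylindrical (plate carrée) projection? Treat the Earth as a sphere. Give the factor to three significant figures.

1.41

Plate carrée maps x = Rλ, y = Rφ. The meridian scale is h = 1 and the parallel scale is k = 1/cos φ = sec φ.
Areal scale = h·k = 1 × sec φ; at 45°, h = 1.000, k = 1.414, so h·k = 1.414.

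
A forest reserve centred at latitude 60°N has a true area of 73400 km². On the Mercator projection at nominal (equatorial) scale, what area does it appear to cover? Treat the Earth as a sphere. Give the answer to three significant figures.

294000 km²

The Mercator projection is conformal; its linear scale factor is the same in every direction and equals sec φ = 1/cos φ.
Areal scale = k² = sec²φ = 1/cos²(60°) = 1/0.5000² = 4.000.
Apparent area = 73400 × 4.000 ≈ 294000 km².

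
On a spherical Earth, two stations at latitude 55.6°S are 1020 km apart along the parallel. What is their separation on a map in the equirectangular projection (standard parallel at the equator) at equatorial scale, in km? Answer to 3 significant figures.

For the equirectangular projection with φ₀ = 0 (plate carrée), h = 1 along meridians and k = sec φ along parallels.
Along the parallel, k = sec 55.6° = 1/0.5650 = 1.770.
Map distance = 1020 × 1.770 ≈ 1810 km.

1810 km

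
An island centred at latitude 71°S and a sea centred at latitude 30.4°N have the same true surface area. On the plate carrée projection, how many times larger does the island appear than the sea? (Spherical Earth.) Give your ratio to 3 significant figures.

For the equirectangular projection with φ₀ = 0 (plate carrée), h = 1 along meridians and k = sec φ along parallels.
Areal scale at 71°: h·k = 1.000 × 3.072 = 3.072.
Areal scale at 30.4°: h·k = 1.000 × 1.159 = 1.159.
Ratio = 3.072/1.159 ≈ 2.65.

2.65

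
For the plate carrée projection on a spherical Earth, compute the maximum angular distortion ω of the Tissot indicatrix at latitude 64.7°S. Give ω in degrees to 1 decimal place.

For the equirectangular projection with φ₀ = 0 (plate carrée), h = 1 along meridians and k = sec φ along parallels.
At 64.7°: h = 1.000, k = 2.340; principal scales a = 2.340, b = 1.000.
sin(ω/2) = (a − b)/(a + b) = 1.340/3.340 = 0.4012, so ω = 2 arcsin(0.4012) ≈ 47.3°.

47.3°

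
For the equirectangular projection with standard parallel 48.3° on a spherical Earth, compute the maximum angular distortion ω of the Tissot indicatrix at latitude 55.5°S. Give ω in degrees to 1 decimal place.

The equidistant cylindrical projection with φ₀ = 48.3° has h = 1 (meridians true) and k = cos φ₀ / cos φ along parallels.
At 55.5°: h = 1.000, k = 1.174; principal scales a = 1.174, b = 1.000.
sin(ω/2) = (a − b)/(a + b) = 0.1745/2.174 = 0.08024, so ω = 2 arcsin(0.08024) ≈ 9.2°.

9.2°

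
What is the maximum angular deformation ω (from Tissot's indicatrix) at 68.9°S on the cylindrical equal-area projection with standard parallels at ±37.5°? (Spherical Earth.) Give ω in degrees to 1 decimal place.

For cylindrical equal-area with standard parallel φ₀, h = cos φ / cos φ₀ and k = cos φ₀ / cos φ, so h·k = 1.
At 68.9°: h = 0.4538, k = 2.204; principal scales a = 2.204, b = 0.4538.
sin(ω/2) = (a − b)/(a + b) = 1.750/2.658 = 0.6585, so ω = 2 arcsin(0.6585) ≈ 82.4°.

82.4°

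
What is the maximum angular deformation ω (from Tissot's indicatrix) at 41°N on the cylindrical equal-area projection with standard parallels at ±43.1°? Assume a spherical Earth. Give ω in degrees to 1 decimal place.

A cylindrical equal-area projection with standard parallel φ₀ has meridian scale h = cos φ / cos φ₀ and parallel scale k = cos φ₀ / cos φ (so areas are preserved, h·k = 1).
At 41°: h = 1.034, k = 0.9675; principal scales a = 1.034, b = 0.9675.
sin(ω/2) = (a − b)/(a + b) = 0.06614/2.001 = 0.03305, so ω = 2 arcsin(0.03305) ≈ 3.8°.

3.8°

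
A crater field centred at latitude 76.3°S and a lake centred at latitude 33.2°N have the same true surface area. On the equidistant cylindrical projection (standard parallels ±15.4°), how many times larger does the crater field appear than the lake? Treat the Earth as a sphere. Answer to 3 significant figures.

3.53

In the equirectangular projection with standard parallel φ₀ = 15.4° (x = Rλ cos φ₀, y = Rφ), meridians are true-scale (h = 1) and the parallel scale is k = cos φ₀ / cos φ.
Areal scale at 76.3°: h·k = 1.000 × 4.071 = 4.071.
Areal scale at 33.2°: h·k = 1.000 × 1.152 = 1.152.
Ratio = 4.071/1.152 ≈ 3.53.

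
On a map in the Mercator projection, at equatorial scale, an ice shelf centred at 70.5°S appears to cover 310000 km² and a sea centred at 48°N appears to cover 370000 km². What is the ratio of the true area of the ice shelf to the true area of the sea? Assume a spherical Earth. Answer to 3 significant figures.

On Mercator the areal scale is sec²φ, so true area = apparent × cos²φ.
True area of ice shelf: 310000 × cos²(70.5°) = 310000 × 0.1114 = 34540 km².
True area of sea: 370000 × cos²(48°) = 370000 × 0.4477 = 165700 km².
Ratio = 34540 / 165700 ≈ 0.209.

0.209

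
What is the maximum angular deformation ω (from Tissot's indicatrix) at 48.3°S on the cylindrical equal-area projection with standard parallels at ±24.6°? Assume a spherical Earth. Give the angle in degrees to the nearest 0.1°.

For cylindrical equal-area with standard parallel φ₀, h = cos φ / cos φ₀ and k = cos φ₀ / cos φ, so h·k = 1.
At 48.3°: h = 0.7316, k = 1.367; principal scales a = 1.367, b = 0.7316.
sin(ω/2) = (a − b)/(a + b) = 0.6352/2.098 = 0.3027, so ω = 2 arcsin(0.3027) ≈ 35.2°.

35.2°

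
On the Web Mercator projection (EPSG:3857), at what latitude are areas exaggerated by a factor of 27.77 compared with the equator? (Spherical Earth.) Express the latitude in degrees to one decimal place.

Mercator areal scale is sec²φ.
sec²φ = 27.77  ⇒  cos²φ = 0.03601  ⇒  cos φ = 0.1898.
φ = arccos(0.1898) ≈ 79.1°.

79.1°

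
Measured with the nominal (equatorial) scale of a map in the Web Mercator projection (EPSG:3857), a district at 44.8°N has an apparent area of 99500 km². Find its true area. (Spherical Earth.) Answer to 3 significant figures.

50100 km²

The Mercator projection is conformal; its linear scale factor is the same in every direction and equals sec φ = 1/cos φ.
Areal scale = k² = sec²φ = 1/cos²(44.8°) = 1/0.7096² = 1.986.
True area = apparent / (areal scale) = 99500 / 1.986 ≈ 50100 km².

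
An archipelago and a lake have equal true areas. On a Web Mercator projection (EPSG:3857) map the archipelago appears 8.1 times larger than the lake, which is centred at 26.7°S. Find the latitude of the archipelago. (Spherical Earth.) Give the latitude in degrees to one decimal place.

71.7°

For equal true areas on Mercator, apparent areas scale as sec²φ, so the ratio is cos²φ₂ / cos²φ₁.
cos²φ₂ / cos²φ₁ = 8.1  ⇒  cos φ₁ = cos 26.7° / √8.1 = 0.8934/2.846 = 0.3139.
φ₁ = arccos(0.3139) ≈ 71.7°.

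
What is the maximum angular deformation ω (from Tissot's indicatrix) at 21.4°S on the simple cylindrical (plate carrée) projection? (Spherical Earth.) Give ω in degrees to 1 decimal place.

4.1°

In the plate carrée (x = Rλ, y = Rφ), meridians are true-scale (h = 1) and parallels are stretched by k = sec φ.
At 21.4°: h = 1.000, k = 1.074; principal scales a = 1.074, b = 1.000.
sin(ω/2) = (a − b)/(a + b) = 0.07405/2.074 = 0.03570, so ω = 2 arcsin(0.03570) ≈ 4.1°.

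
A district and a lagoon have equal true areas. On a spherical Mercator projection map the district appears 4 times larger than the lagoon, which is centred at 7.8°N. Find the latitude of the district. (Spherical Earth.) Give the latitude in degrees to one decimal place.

60.3°

For equal true areas on Mercator, apparent areas scale as sec²φ, so the ratio is cos²φ₂ / cos²φ₁.
cos²φ₂ / cos²φ₁ = 4  ⇒  cos φ₁ = cos 7.8° / √4 = 0.9907/2.000 = 0.4954.
φ₁ = arccos(0.4954) ≈ 60.3°.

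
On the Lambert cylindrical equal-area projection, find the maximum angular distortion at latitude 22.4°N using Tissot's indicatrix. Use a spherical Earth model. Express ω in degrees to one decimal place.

The Lambert cylindrical equal-area projection is the cylindrical equal-area projection with its standard parallel at the equator (φ₀ = 0). For cylindrical equal-area with standard parallel φ₀, h = cos φ / cos φ₀ and k = cos φ₀ / cos φ, so h·k = 1.
At 22.4°: h = 0.9245, k = 1.082; principal scales a = 1.082, b = 0.9245.
sin(ω/2) = (a − b)/(a + b) = 0.1571/2.006 = 0.07829, so ω = 2 arcsin(0.07829) ≈ 9.0°.

9.0°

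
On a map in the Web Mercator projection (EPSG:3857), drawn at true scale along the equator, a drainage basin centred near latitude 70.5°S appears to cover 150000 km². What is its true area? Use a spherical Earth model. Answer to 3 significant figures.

Mercator is conformal, so the point scale is isotropic: h = k = sec φ = 1/cos φ.
Areal scale = k² = sec²φ = 1/cos²(70.5°) = 1/0.3338² = 8.974.
True area = apparent / (areal scale) = 150000 / 8.974 ≈ 16700 km².

16700 km²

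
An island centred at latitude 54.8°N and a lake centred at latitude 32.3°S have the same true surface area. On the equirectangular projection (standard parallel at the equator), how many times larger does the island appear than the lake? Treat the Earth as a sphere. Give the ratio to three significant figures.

1.47

In the plate carrée (x = Rλ, y = Rφ), meridians are true-scale (h = 1) and parallels are stretched by k = sec φ.
Areal scale at 54.8°: h·k = 1.000 × 1.735 = 1.735.
Areal scale at 32.3°: h·k = 1.000 × 1.183 = 1.183.
Ratio = 1.735/1.183 ≈ 1.47.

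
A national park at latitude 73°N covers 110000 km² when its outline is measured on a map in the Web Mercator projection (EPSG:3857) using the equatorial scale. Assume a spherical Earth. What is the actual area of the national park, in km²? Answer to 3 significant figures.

9400 km²

Mercator is conformal, so the point scale is isotropic: h = k = sec φ = 1/cos φ.
Areal scale = k² = sec²φ = 1/cos²(73°) = 1/0.2924² = 11.70.
True area = apparent / (areal scale) = 110000 / 11.70 ≈ 9400 km².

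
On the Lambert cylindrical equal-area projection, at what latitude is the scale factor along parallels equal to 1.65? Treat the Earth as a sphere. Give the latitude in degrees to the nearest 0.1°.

The Lambert cylindrical equal-area projection is the cylindrical equal-area projection with its standard parallel at the equator (φ₀ = 0). For cylindrical equal-area with standard parallel φ₀, h = cos φ / cos φ₀ and k = cos φ₀ / cos φ, so h·k = 1.
k = cos φ₀ / cos φ = 1.65  ⇒  cos φ = cos 0° / 1.65 = 0.6061.
φ = arccos(0.6061) ≈ 52.7°.

52.7°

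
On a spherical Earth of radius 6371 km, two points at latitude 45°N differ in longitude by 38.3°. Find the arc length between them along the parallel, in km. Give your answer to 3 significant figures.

Arc length along a parallel = R cos φ · Δλ (with Δλ in radians).
= 6371 × cos 45° × (38.3° × π/180) = 6371 × 0.7071 × 0.6685 ≈ 3010 km.

3010 km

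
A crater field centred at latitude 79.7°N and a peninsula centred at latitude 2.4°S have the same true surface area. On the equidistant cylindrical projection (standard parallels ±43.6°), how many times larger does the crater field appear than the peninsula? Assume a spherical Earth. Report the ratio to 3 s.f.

In the equirectangular projection with standard parallel φ₀ = 43.6° (x = Rλ cos φ₀, y = Rφ), meridians are true-scale (h = 1) and the parallel scale is k = cos φ₀ / cos φ.
Areal scale at 79.7°: h·k = 1.000 × 4.050 = 4.050.
Areal scale at 2.4°: h·k = 1.000 × 0.7248 = 0.7248.
Ratio = 4.050/0.7248 ≈ 5.59.

5.59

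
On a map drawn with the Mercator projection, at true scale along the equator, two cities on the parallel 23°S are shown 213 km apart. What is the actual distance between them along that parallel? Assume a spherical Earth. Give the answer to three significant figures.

196 km

For Mercator, h = k = sec φ (a conformal cylindrical projection has a single point scale, 1/cos φ).
Along the parallel at 23°, map distances are exaggerated by k = sec 23° = 1.086.
True distance = 213 / 1.086 = 213 × cos 23° ≈ 196 km.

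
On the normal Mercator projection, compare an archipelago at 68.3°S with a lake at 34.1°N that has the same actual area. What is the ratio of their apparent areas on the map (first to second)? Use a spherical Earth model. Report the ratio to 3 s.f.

5.02

Mercator is conformal with k = sec φ, so areal scale = k² = sec²φ.
At 68.3°: sec²(68.3°) = 1/0.3697² = 7.315.
At 34.1°: sec²(34.1°) = 1/0.8281² = 1.458.
Ratio = 7.315/1.458 = cos²(34.1°)/cos²(68.3°) ≈ 5.02.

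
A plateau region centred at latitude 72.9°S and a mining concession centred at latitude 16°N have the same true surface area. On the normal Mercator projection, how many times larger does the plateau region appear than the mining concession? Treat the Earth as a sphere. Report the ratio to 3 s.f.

Mercator areal scale is sec²φ.
At 72.9°: sec²(72.9°) = 1/0.2940² = 11.57.
At 16°: sec²(16°) = 1/0.9613² = 1.082.
Ratio = 11.57/1.082 = cos²(16°)/cos²(72.9°) ≈ 10.7.

10.7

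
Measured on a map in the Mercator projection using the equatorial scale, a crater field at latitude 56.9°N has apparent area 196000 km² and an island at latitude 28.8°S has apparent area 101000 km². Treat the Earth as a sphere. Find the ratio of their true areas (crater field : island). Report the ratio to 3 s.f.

Mercator's areal exaggeration is sec²φ; hence true area = (apparent area) · cos²φ.
True area of crater field: 196000 × cos²(56.9°) = 196000 × 0.2982 = 58450 km².
True area of island: 101000 × cos²(28.8°) = 101000 × 0.7679 = 77560 km².
Ratio = 58450 / 77560 ≈ 0.754.

0.754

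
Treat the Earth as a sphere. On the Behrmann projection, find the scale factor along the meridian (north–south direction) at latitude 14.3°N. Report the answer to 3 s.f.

1.12

The Behrmann projection is cylindrical equal-area with φ₀ = 30°. Cylindrical equal-area (φ₀ = 30°): h = cos φ / cos 30° along meridians, k = cos 30° / cos φ along parallels; h·k = 1.
h = cos 14.3° / cos 30° = 0.9690/0.8660 = 1.119.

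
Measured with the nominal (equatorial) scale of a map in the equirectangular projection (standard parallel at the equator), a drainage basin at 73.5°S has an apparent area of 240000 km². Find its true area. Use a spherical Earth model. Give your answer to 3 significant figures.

68200 km²

In the plate carrée (x = Rλ, y = Rφ), meridians are true-scale (h = 1) and parallels are stretched by k = sec φ.
Areal scale = h·k = 1 × sec φ; at 73.5°, h = 1.000, k = 3.521, so h·k = 3.521.
True area = apparent / (areal scale) = 240000 / 3.521 ≈ 68200 km².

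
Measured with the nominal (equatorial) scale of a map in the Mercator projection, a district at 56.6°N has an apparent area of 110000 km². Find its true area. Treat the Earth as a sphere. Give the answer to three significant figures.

The Mercator projection is conformal; its linear scale factor is the same in every direction and equals sec φ = 1/cos φ.
Areal scale = k² = sec²φ = 1/cos²(56.6°) = 1/0.5505² = 3.300.
True area = apparent / (areal scale) = 110000 / 3.300 ≈ 33300 km².

33300 km²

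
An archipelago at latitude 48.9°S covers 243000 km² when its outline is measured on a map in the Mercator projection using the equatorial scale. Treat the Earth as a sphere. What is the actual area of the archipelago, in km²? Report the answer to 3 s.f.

The Mercator projection is conformal; its linear scale factor is the same in every direction and equals sec φ = 1/cos φ.
Areal scale = k² = sec²φ = 1/cos²(48.9°) = 1/0.6574² = 2.314.
True area = apparent / (areal scale) = 243000 / 2.314 ≈ 105000 km².

105000 km²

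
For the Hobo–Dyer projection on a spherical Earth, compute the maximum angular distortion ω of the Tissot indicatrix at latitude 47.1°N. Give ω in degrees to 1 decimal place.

Hobo–Dyer is a cylindrical equal-area projection with standard parallels at ±37.5°. For cylindrical equal-area with standard parallel φ₀, h = cos φ / cos φ₀ and k = cos φ₀ / cos φ, so h·k = 1.
At 47.1°: h = 0.8580, k = 1.165; principal scales a = 1.165, b = 0.8580.
sin(ω/2) = (a − b)/(a + b) = 0.3074/2.023 = 0.1519, so ω = 2 arcsin(0.1519) ≈ 17.5°.

17.5°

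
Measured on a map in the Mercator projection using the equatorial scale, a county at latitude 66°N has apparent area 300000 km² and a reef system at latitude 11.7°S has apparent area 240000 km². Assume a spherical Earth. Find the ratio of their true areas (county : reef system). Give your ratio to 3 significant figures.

0.216

Since Mercator area scale is 1/cos²φ, the true area equals the apparent area multiplied by cos²φ.
True area of county: 300000 × cos²(66°) = 300000 × 0.1654 = 49630 km².
True area of reef system: 240000 × cos²(11.7°) = 240000 × 0.9589 = 230100 km².
Ratio = 49630 / 230100 ≈ 0.216.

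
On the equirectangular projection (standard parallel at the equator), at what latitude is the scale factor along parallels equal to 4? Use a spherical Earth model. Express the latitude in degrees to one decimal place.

75.5°

Plate carrée: h = 1, k = sec φ along parallels.
sec φ = 4  ⇒  cos φ = 0.2500  ⇒  φ ≈ 75.5°.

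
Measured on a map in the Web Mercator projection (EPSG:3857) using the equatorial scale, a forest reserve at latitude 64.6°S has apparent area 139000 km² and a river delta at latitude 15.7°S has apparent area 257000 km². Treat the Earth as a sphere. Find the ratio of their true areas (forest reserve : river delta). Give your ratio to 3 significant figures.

0.107

On Mercator the areal scale is sec²φ, so true area = apparent × cos²φ.
True area of forest reserve: 139000 × cos²(64.6°) = 139000 × 0.1840 = 25570 km².
True area of river delta: 257000 × cos²(15.7°) = 257000 × 0.9268 = 238200 km².
Ratio = 25570 / 238200 ≈ 0.107.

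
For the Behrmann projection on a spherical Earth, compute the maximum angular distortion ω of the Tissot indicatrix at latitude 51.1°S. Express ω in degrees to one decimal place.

The Behrmann projection is cylindrical equal-area with φ₀ = 30°. Cylindrical equal-area (φ₀ = 30°): h = cos φ / cos 30° along meridians, k = cos 30° / cos φ along parallels; h·k = 1.
At 51.1°: h = 0.7251, k = 1.379; principal scales a = 1.379, b = 0.7251.
sin(ω/2) = (a − b)/(a + b) = 0.6540/2.104 = 0.3108, so ω = 2 arcsin(0.3108) ≈ 36.2°.

36.2°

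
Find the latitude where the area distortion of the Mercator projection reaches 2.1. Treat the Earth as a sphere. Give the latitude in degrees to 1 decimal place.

Mercator areal scale is sec²φ.
sec²φ = 2.1  ⇒  cos²φ = 0.4762  ⇒  cos φ = 0.6901.
φ = arccos(0.6901) ≈ 46.4°.

46.4°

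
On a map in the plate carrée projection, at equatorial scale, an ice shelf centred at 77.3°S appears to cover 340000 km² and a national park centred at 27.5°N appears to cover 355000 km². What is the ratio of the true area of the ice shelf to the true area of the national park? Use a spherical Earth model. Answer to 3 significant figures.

0.237

Plate carrée has h = 1 and k = sec φ, giving areal scale sec φ; true area = (apparent area) · cos φ.
True area of ice shelf: 340000 × cos(77.3°) = 340000 × 0.2198 = 74750 km².
True area of national park: 355000 × cos(27.5°) = 355000 × 0.8870 = 314900 km².
Ratio = 74750 / 314900 ≈ 0.237.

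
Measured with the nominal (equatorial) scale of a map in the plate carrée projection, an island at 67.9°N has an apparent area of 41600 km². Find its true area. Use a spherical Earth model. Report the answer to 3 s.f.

For the equirectangular projection with φ₀ = 0 (plate carrée), h = 1 along meridians and k = sec φ along parallels.
Areal scale = h·k = 1 × sec φ; at 67.9°, h = 1.000, k = 2.658, so h·k = 2.658.
True area = apparent / (areal scale) = 41600 / 2.658 ≈ 15700 km².

15700 km²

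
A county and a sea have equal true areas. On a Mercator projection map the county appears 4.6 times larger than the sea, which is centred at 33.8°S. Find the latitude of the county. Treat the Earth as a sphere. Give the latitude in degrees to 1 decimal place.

On Mercator, (apparent₁)/(apparent₂) = sec²φ₁ / sec²φ₂ when true areas are equal.
cos²φ₂ / cos²φ₁ = 4.6  ⇒  cos φ₁ = cos 33.8° / √4.6 = 0.8310/2.145 = 0.3874.
φ₁ = arccos(0.3874) ≈ 67.2°.

67.2°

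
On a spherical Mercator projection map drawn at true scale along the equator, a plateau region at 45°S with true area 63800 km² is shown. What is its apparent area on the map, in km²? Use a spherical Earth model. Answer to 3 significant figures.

For Mercator, h = k = sec φ (a conformal cylindrical projection has a single point scale, 1/cos φ).
Areal scale = k² = sec²φ = 1/cos²(45°) = 1/0.7071² = 2.000.
Apparent area = 63800 × 2.000 ≈ 128000 km².

128000 km²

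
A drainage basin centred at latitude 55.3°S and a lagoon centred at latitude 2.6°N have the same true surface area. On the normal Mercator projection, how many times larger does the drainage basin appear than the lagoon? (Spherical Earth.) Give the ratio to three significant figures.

Mercator is conformal with k = sec φ, so areal scale = k² = sec²φ.
At 55.3°: sec²(55.3°) = 1/0.5693² = 3.086.
At 2.6°: sec²(2.6°) = 1/0.9990² = 1.002.
Ratio = 3.086/1.002 = cos²(2.6°)/cos²(55.3°) ≈ 3.08.

3.08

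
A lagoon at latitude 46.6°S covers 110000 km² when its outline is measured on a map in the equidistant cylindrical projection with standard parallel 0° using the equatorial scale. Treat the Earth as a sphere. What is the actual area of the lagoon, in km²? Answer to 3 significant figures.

75600 km²

In the plate carrée (x = Rλ, y = Rφ), meridians are true-scale (h = 1) and parallels are stretched by k = sec φ.
Areal scale = h·k = 1 × sec φ; at 46.6°, h = 1.000, k = 1.455, so h·k = 1.455.
True area = apparent / (areal scale) = 110000 / 1.455 ≈ 75600 km².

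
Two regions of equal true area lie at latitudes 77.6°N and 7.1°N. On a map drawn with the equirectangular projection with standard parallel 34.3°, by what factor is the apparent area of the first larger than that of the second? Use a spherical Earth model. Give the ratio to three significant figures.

The equidistant cylindrical projection with φ₀ = 34.3° has h = 1 (meridians true) and k = cos φ₀ / cos φ along parallels.
Areal scale at 77.6°: h·k = 1.000 × 3.847 = 3.847.
Areal scale at 7.1°: h·k = 1.000 × 0.8325 = 0.8325.
Ratio = 3.847/0.8325 ≈ 4.62.

4.62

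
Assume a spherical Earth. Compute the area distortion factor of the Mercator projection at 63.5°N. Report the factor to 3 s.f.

Mercator is conformal, so the point scale is isotropic: h = k = sec φ = 1/cos φ.
Areal scale = k² = sec²φ = 1/cos²(63.5°) = 1/0.4462² = 5.023.

5.02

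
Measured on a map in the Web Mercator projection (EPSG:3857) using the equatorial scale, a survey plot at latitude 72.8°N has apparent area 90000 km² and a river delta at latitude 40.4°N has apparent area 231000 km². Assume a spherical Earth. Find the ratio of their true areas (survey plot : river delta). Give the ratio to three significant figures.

0.0587

On Mercator the areal scale is sec²φ, so true area = apparent × cos²φ.
True area of survey plot: 90000 × cos²(72.8°) = 90000 × 0.08744 = 7870 km².
True area of river delta: 231000 × cos²(40.4°) = 231000 × 0.5799 = 134000 km².
Ratio = 7870 / 134000 ≈ 0.0587.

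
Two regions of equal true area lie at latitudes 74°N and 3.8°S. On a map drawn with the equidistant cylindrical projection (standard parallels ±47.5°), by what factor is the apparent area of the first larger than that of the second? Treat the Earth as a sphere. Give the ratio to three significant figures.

3.62

With standard parallel φ₀ = 47.5°, the equirectangular projection gives x = Rλ cos φ₀, y = Rφ, so h = 1 and k = cos 47.5° / cos φ.
Areal scale at 74°: h·k = 1.000 × 2.451 = 2.451.
Areal scale at 3.8°: h·k = 1.000 × 0.6771 = 0.6771.
Ratio = 2.451/0.6771 ≈ 3.62.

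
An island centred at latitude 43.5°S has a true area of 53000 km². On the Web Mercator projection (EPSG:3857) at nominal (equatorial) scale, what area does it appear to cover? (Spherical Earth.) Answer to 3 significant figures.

The Mercator projection is conformal; its linear scale factor is the same in every direction and equals sec φ = 1/cos φ.
Areal scale = k² = sec²φ = 1/cos²(43.5°) = 1/0.7254² = 1.901.
Apparent area = 53000 × 1.901 ≈ 101000 km².

101000 km²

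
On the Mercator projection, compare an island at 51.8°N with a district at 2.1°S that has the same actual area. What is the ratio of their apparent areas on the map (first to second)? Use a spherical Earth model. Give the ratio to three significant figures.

Mercator is conformal with k = sec φ, so areal scale = k² = sec²φ.
At 51.8°: sec²(51.8°) = 1/0.6184² = 2.615.
At 2.1°: sec²(2.1°) = 1/0.9993² = 1.001.
Ratio = 2.615/1.001 = cos²(2.1°)/cos²(51.8°) ≈ 2.61.

2.61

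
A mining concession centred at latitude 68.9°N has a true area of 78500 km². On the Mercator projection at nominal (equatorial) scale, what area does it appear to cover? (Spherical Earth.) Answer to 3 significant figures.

For Mercator, h = k = sec φ (a conformal cylindrical projection has a single point scale, 1/cos φ).
Areal scale = k² = sec²φ = 1/cos²(68.9°) = 1/0.3600² = 7.716.
Apparent area = 78500 × 7.716 ≈ 606000 km².

606000 km²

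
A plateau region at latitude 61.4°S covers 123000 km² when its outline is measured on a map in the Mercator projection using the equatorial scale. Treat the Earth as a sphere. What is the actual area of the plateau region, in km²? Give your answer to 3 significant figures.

28200 km²

Mercator is conformal, so the point scale is isotropic: h = k = sec φ = 1/cos φ.
Areal scale = k² = sec²φ = 1/cos²(61.4°) = 1/0.4787² = 4.364.
True area = apparent / (areal scale) = 123000 / 4.364 ≈ 28200 km².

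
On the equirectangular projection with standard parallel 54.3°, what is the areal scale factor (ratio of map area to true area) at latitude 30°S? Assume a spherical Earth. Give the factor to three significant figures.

0.674

The equidistant cylindrical projection with φ₀ = 54.3° has h = 1 (meridians true) and k = cos φ₀ / cos φ along parallels.
Areal scale = h·k = 1 × cos φ₀ / cos φ; at 30°, h = 1.000, k = 0.6738, so h·k = 0.6738.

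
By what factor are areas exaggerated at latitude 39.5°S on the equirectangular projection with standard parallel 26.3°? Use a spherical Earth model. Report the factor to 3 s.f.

1.16

With standard parallel φ₀ = 26.3°, the equirectangular projection gives x = Rλ cos φ₀, y = Rφ, so h = 1 and k = cos 26.3° / cos φ.
Areal scale = h·k = 1 × cos φ₀ / cos φ; at 39.5°, h = 1.000, k = 1.162, so h·k = 1.162.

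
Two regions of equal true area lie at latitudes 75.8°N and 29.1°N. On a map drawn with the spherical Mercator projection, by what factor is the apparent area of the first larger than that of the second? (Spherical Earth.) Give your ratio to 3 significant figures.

On Mercator, area is exaggerated by sec²φ = 1/cos²φ.
At 75.8°: sec²(75.8°) = 1/0.2453² = 16.62.
At 29.1°: sec²(29.1°) = 1/0.8738² = 1.310.
Ratio = 16.62/1.310 = cos²(29.1°)/cos²(75.8°) ≈ 12.7.

12.7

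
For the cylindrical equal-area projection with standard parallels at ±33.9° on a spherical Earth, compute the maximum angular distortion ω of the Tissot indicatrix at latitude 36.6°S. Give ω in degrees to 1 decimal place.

3.8°

For cylindrical equal-area with standard parallel φ₀, h = cos φ / cos φ₀ and k = cos φ₀ / cos φ, so h·k = 1.
At 36.6°: h = 0.9672, k = 1.034; principal scales a = 1.034, b = 0.9672.
sin(ω/2) = (a − b)/(a + b) = 0.06664/2.001 = 0.03330, so ω = 2 arcsin(0.03330) ≈ 3.8°.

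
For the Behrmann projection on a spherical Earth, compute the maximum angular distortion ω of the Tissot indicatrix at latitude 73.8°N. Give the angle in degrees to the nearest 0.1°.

The Behrmann projection is cylindrical equal-area with φ₀ = 30°. For cylindrical equal-area with standard parallel φ₀, h = cos φ / cos φ₀ and k = cos φ₀ / cos φ, so h·k = 1.
At 73.8°: h = 0.3222, k = 3.104; principal scales a = 3.104, b = 0.3222.
sin(ω/2) = (a − b)/(a + b) = 2.782/3.426 = 0.8120, so ω = 2 arcsin(0.8120) ≈ 108.6°.

108.6°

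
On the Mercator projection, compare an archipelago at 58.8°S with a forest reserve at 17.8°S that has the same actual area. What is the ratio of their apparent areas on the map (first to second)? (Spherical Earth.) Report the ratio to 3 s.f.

3.38

On Mercator, area is exaggerated by sec²φ = 1/cos²φ.
At 58.8°: sec²(58.8°) = 1/0.5180² = 3.726.
At 17.8°: sec²(17.8°) = 1/0.9521² = 1.103.
Ratio = 3.726/1.103 = cos²(17.8°)/cos²(58.8°) ≈ 3.38.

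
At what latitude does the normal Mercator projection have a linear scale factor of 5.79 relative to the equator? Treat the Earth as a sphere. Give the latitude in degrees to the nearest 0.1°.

Mercator scale is k = sec φ = 1/cos φ.
1/cos φ = 5.79  ⇒  cos φ = 0.1727  ⇒  φ = arccos(0.1727) ≈ 80.1°.

80.1°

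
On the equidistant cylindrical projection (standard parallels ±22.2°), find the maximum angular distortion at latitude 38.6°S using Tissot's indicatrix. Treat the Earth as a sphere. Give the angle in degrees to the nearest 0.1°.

In the equirectangular projection with standard parallel φ₀ = 22.2° (x = Rλ cos φ₀, y = Rφ), meridians are true-scale (h = 1) and the parallel scale is k = cos φ₀ / cos φ.
At 38.6°: h = 1.000, k = 1.185; principal scales a = 1.185, b = 1.000.
sin(ω/2) = (a − b)/(a + b) = 0.1847/2.185 = 0.08454, so ω = 2 arcsin(0.08454) ≈ 9.7°.

9.7°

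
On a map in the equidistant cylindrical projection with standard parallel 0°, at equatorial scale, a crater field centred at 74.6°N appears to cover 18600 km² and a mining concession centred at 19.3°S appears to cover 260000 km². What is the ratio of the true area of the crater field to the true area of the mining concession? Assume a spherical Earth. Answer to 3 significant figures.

Plate carrée has h = 1 and k = sec φ, giving areal scale sec φ; true area = (apparent area) · cos φ.
True area of crater field: 18600 × cos(74.6°) = 18600 × 0.2656 = 4939 km².
True area of mining concession: 260000 × cos(19.3°) = 260000 × 0.9438 = 245400 km².
Ratio = 4939 / 245400 ≈ 0.0201.

0.0201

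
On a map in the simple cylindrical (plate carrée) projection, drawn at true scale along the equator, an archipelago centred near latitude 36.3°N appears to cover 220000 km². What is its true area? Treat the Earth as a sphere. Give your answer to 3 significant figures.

177000 km²

For the equirectangular projection with φ₀ = 0 (plate carrée), h = 1 along meridians and k = sec φ along parallels.
Areal scale = h·k = 1 × sec φ; at 36.3°, h = 1.000, k = 1.241, so h·k = 1.241.
True area = apparent / (areal scale) = 220000 / 1.241 ≈ 177000 km².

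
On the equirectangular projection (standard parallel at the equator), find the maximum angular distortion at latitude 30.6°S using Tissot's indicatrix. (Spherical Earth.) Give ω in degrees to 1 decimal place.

8.6°

Plate carrée maps x = Rλ, y = Rφ. The meridian scale is h = 1 and the parallel scale is k = 1/cos φ = sec φ.
At 30.6°: h = 1.000, k = 1.162; principal scales a = 1.162, b = 1.000.
sin(ω/2) = (a − b)/(a + b) = 0.1618/2.162 = 0.07484, so ω = 2 arcsin(0.07484) ≈ 8.6°.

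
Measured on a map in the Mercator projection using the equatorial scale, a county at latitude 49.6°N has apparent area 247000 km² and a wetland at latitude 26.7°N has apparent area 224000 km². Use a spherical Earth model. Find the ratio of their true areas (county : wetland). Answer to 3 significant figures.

0.580

Mercator's areal exaggeration is sec²φ; hence true area = (apparent area) · cos²φ.
True area of county: 247000 × cos²(49.6°) = 247000 × 0.4201 = 103800 km².
True area of wetland: 224000 × cos²(26.7°) = 224000 × 0.7981 = 178800 km².
Ratio = 103800 / 178800 ≈ 0.580.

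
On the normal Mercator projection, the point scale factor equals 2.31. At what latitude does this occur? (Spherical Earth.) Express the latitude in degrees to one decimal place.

64.3°

Mercator scale is k = sec φ = 1/cos φ.
1/cos φ = 2.31  ⇒  cos φ = 0.4329  ⇒  φ = arccos(0.4329) ≈ 64.3°.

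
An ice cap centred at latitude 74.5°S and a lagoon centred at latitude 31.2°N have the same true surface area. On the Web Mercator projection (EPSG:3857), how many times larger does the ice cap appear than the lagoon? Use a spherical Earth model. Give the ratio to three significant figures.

On Mercator, area is exaggerated by sec²φ = 1/cos²φ.
At 74.5°: sec²(74.5°) = 1/0.2672² = 14.00.
At 31.2°: sec²(31.2°) = 1/0.8554² = 1.367.
Ratio = 14.00/1.367 = cos²(31.2°)/cos²(74.5°) ≈ 10.2.

10.2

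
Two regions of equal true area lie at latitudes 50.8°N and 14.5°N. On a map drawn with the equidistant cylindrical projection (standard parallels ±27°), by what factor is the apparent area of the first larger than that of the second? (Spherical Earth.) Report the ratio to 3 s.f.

In the equirectangular projection with standard parallel φ₀ = 27° (x = Rλ cos φ₀, y = Rφ), meridians are true-scale (h = 1) and the parallel scale is k = cos φ₀ / cos φ.
Areal scale at 50.8°: h·k = 1.000 × 1.410 = 1.410.
Areal scale at 14.5°: h·k = 1.000 × 0.9203 = 0.9203.
Ratio = 1.410/0.9203 ≈ 1.53.

1.53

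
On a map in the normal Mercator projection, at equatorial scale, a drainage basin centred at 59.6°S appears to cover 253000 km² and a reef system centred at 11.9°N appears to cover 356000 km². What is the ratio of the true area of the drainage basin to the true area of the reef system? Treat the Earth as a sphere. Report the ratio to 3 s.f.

Mercator's areal exaggeration is sec²φ; hence true area = (apparent area) · cos²φ.
True area of drainage basin: 253000 × cos²(59.6°) = 253000 × 0.2561 = 64790 km².
True area of reef system: 356000 × cos²(11.9°) = 356000 × 0.9575 = 340900 km².
Ratio = 64790 / 340900 ≈ 0.190.

0.190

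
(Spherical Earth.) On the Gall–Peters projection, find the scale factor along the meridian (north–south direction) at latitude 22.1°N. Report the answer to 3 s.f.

The Gall–Peters projection is cylindrical equal-area with φ₀ = 45°. Cylindrical equal-area (φ₀ = 45°): h = cos φ / cos 45° along meridians, k = cos 45° / cos φ along parallels; h·k = 1.
h = cos 22.1° / cos 45° = 0.9265/0.7071 = 1.310.

1.31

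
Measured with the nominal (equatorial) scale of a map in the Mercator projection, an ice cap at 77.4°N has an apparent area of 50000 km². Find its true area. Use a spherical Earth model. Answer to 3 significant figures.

2380 km²

For Mercator, h = k = sec φ (a conformal cylindrical projection has a single point scale, 1/cos φ).
Areal scale = k² = sec²φ = 1/cos²(77.4°) = 1/0.2181² = 21.01.
True area = apparent / (areal scale) = 50000 / 21.01 ≈ 2380 km².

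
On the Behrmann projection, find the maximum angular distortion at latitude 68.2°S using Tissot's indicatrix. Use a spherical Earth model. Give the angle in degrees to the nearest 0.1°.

Behrmann is a cylindrical equal-area projection with standard parallels at ±30°. Cylindrical equal-area (φ₀ = 30°): h = cos φ / cos 30° along meridians, k = cos 30° / cos φ along parallels; h·k = 1.
At 68.2°: h = 0.4288, k = 2.332; principal scales a = 2.332, b = 0.4288.
sin(ω/2) = (a − b)/(a + b) = 1.903/2.761 = 0.6894, so ω = 2 arcsin(0.6894) ≈ 87.2°.

87.2°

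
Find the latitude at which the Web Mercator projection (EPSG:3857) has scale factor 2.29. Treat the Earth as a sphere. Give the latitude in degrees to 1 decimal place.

Mercator scale is k = sec φ = 1/cos φ.
1/cos φ = 2.29  ⇒  cos φ = 0.4367  ⇒  φ = arccos(0.4367) ≈ 64.1°.

64.1°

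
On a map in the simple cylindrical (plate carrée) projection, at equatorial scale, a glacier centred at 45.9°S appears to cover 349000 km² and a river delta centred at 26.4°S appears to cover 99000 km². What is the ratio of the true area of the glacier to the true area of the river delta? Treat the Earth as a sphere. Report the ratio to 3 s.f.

Plate carrée has h = 1 and k = sec φ, giving areal scale sec φ; true area = (apparent area) · cos φ.
True area of glacier: 349000 × cos(45.9°) = 349000 × 0.6959 = 242900 km².
True area of river delta: 99000 × cos(26.4°) = 99000 × 0.8957 = 88680 km².
Ratio = 242900 / 88680 ≈ 2.74.

2.74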